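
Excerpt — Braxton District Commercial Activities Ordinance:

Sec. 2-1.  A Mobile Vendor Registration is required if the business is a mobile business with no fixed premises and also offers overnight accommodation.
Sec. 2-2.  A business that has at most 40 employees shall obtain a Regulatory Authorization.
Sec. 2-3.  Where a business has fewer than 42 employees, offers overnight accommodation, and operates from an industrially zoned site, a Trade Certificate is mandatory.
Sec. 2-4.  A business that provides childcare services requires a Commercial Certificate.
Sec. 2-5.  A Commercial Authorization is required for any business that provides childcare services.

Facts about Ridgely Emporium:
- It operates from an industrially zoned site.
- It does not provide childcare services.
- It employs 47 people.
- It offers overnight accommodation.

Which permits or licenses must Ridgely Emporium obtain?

None

Sec. 2-1. operates from an industrially zoned site (not: is a mobile business with no fixed premises); offers overnight accommodation → Mobile Vendor Registration not required.
Sec. 2-2. employees 47 > 40 → Regulatory Authorization not required.
Sec. 2-3. employees 47 ≥ 42; offers overnight accommodation; operates from an industrially zoned site → Trade Certificate not required.
Sec. 2-4. does not provide childcare services → Commercial Certificate not required.
Sec. 2-5. does not provide childcare services → Commercial Authorization not required.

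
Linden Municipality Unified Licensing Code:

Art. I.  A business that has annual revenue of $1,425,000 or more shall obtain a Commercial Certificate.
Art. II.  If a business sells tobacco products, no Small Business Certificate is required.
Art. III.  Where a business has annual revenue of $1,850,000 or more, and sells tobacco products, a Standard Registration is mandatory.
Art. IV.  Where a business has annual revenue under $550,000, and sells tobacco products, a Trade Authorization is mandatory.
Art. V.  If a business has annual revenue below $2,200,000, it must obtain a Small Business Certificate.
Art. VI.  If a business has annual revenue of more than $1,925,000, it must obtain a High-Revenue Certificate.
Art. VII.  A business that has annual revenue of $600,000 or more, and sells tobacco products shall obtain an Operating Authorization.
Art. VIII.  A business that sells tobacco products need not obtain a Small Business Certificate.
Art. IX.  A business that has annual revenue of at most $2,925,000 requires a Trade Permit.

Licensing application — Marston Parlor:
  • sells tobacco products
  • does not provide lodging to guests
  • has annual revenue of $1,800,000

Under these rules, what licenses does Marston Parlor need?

Commercial Certificate, Operating Authorization, Trade Permit

Art. I. revenue $1,800,000 ≥ $1,425,000 → Commercial Certificate required.
Art. II. sells tobacco products → exempt from Small Business Certificate.
Art. III. revenue $1,800,000 < $1,850,000; sells tobacco products → Standard Registration not required.
Art. IV. revenue $1,800,000 ≥ $550,000; sells tobacco products → Trade Authorization not required.
Art. V. revenue $1,800,000 < $2,200,000 → Small Business Certificate required.
Art. VI. revenue $1,800,000 ≤ $1,925,000 → High-Revenue Certificate not required.
Art. VII. revenue $1,800,000 ≥ $600,000; sells tobacco products → Operating Authorization required.
Art. VIII. sells tobacco products → exempt from Small Business Certificate.
Art. IX. revenue $1,800,000 ≤ $2,925,000 → Trade Permit required.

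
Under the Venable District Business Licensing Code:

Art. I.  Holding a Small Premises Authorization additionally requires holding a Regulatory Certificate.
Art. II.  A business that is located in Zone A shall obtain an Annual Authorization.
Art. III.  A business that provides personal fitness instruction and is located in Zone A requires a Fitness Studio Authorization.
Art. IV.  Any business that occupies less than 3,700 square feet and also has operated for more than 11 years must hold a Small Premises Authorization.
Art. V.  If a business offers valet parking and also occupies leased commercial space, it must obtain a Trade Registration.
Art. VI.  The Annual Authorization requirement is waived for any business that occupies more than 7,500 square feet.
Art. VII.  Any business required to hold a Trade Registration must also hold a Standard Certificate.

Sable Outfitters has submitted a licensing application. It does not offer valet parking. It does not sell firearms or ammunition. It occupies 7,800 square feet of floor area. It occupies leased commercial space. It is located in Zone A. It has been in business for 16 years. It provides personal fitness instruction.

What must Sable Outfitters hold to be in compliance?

Fitness Studio Authorization

Art. I. Small Premises Authorization is not required → no effect.
Art. II. is located in Zone A → Annual Authorization required.
Art. III. provides personal fitness instruction; is located in Zone A → Fitness Studio Authorization required.
Art. IV. floor area 7,800 square feet ≥ 3,700 square feet; years in business 16 > 11 → Small Premises Authorization not required.
Art. V. does not offer valet parking; occupies leased commercial space → Trade Registration not required.
Art. VI. floor area 7,800 square feet > 7,500 square feet → exempt from Annual Authorization.
Art. VII. Trade Registration is not required → no effect.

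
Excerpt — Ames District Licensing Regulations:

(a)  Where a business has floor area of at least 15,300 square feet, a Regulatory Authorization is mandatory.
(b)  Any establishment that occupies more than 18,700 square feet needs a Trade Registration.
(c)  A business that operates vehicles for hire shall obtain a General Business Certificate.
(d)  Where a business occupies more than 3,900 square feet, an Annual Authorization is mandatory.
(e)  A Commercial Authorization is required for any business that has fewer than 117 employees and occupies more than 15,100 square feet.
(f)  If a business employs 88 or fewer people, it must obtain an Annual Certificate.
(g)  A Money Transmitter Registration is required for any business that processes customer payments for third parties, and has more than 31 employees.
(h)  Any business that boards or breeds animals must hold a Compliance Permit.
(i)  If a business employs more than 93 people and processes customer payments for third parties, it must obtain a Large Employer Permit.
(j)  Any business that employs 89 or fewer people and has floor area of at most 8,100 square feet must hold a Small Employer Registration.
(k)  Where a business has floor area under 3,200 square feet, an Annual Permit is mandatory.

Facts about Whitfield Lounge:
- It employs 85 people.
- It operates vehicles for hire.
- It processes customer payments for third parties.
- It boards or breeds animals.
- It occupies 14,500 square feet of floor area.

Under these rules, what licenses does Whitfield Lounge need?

Annual Authorization, Annual Certificate, Compliance Permit, General Business Certificate, Money Transmitter Registration

(a) floor area 14,500 square feet < 15,300 square feet → Regulatory Authorization not required.
(b) floor area 14,500 square feet ≤ 18,700 square feet → Trade Registration not required.
(c) operates vehicles for hire → General Business Certificate required.
(d) floor area 14,500 square feet > 3,900 square feet → Annual Authorization required.
(e) employees 85 < 117; floor area 14,500 square feet ≤ 15,100 square feet → Commercial Authorization not required.
(f) employees 85 ≤ 88 → Annual Certificate required.
(g) processes customer payments for third parties; employees 85 > 31 → Money Transmitter Registration required.
(h) boards or breeds animals → Compliance Permit required.
(i) employees 85 ≤ 93; processes customer payments for third parties → Large Employer Permit not required.
(j) employees 85 ≤ 89; floor area 14,500 square feet > 8,100 square feet → Small Employer Registration not required.
(k) floor area 14,500 square feet ≥ 3,200 square feet → Annual Permit not required.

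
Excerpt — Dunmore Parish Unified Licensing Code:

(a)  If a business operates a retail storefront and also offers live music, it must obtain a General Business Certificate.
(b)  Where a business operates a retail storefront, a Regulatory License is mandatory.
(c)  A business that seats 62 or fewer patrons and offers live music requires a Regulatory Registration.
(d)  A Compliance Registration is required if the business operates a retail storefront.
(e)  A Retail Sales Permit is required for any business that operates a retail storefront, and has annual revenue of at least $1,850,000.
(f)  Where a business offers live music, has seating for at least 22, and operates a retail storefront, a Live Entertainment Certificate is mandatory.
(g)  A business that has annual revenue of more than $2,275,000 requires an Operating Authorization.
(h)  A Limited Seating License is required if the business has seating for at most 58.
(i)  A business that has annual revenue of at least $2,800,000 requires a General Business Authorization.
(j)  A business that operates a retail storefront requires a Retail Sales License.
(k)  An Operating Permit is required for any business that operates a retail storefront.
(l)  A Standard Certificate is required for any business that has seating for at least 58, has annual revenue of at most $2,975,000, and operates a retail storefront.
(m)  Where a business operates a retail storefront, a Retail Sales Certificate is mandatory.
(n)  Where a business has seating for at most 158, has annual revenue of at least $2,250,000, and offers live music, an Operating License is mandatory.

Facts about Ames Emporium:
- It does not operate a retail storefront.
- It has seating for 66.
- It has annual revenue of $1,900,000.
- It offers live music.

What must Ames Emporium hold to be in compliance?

(a) does not operate a retail storefront; offers live music → General Business Certificate not required.
(b) does not operate a retail storefront → Regulatory License not required.
(c) seating 66 > 62; offers live music → Regulatory Registration not required.
(d) does not operate a retail storefront → Compliance Registration not required.
(e) does not operate a retail storefront; revenue $1,900,000 ≥ $1,850,000 → Retail Sales Permit not required.
(f) offers live music; seating 66 ≥ 22; does not operate a retail storefront → Live Entertainment Certificate not required.
(g) revenue $1,900,000 ≤ $2,275,000 → Operating Authorization not required.
(h) seating 66 > 58 → Limited Seating License not required.
(i) revenue $1,900,000 < $2,800,000 → General Business Authorization not required.
(j) does not operate a retail storefront → Retail Sales License not required.
(k) does not operate a retail storefront → Operating Permit not required.
(l) seating 66 ≥ 58; revenue $1,900,000 ≤ $2,975,000; does not operate a retail storefront → Standard Certificate not required.
(m) does not operate a retail storefront → Retail Sales Certificate not required.
(n) seating 66 ≤ 158; revenue $1,900,000 < $2,250,000; offers live music → Operating License not required.

None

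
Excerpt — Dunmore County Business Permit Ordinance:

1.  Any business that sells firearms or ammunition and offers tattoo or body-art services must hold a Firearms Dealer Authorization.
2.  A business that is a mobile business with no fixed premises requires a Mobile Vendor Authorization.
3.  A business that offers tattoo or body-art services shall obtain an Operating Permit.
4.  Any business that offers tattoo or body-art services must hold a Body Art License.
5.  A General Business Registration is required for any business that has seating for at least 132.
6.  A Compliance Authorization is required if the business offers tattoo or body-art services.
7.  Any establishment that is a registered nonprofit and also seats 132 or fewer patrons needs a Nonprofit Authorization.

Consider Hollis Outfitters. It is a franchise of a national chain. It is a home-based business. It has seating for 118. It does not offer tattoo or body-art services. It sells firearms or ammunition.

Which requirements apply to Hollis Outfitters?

None

1. sells firearms or ammunition; does not offer tattoo or body-art services → Firearms Dealer Authorization not required.
2. is a home-based business (not: is a mobile business with no fixed premises) → Mobile Vendor Authorization not required.
3. does not offer tattoo or body-art services → Operating Permit not required.
4. does not offer tattoo or body-art services → Body Art License not required.
5. seating 118 < 132 → General Business Registration not required.
6. does not offer tattoo or body-art services → Compliance Authorization not required.
7. is a franchise of a national chain (not: is a registered nonprofit); seating 118 ≤ 132 → Nonprofit Authorization not required.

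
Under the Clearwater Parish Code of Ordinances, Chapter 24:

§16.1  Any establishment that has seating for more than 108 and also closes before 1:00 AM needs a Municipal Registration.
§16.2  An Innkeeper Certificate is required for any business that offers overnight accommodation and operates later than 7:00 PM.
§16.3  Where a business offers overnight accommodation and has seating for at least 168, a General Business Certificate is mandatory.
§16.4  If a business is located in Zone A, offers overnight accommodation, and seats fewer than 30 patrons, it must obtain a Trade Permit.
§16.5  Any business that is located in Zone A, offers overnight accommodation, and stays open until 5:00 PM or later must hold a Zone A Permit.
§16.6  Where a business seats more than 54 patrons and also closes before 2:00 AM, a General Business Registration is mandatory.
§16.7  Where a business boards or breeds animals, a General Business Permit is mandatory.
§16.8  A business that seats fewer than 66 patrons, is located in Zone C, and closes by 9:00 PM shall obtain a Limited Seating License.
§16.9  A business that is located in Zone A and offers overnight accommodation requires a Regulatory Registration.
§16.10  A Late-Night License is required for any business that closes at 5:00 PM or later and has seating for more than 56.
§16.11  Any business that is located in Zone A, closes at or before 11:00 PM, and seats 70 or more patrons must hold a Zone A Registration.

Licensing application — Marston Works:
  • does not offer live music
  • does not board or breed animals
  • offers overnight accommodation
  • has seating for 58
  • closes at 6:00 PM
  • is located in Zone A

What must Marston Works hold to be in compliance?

§16.1 seating 58 ≤ 108; closes 6:00 PM, at/before 1:00 AM → Municipal Registration not required.
§16.2 offers overnight accommodation; closes 6:00 PM, at/before 7:00 PM → Innkeeper Certificate not required.
§16.3 offers overnight accommodation; seating 58 < 168 → General Business Certificate not required.
§16.4 is located in Zone A; offers overnight accommodation; seating 58 ≥ 30 → Trade Permit not required.
§16.5 is located in Zone A; offers overnight accommodation; closes 6:00 PM, after 5:00 PM → Zone A Permit required.
§16.6 seating 58 > 54; closes 6:00 PM, at/before 2:00 AM → General Business Registration required.
§16.7 does not board or breed animals → General Business Permit not required.
§16.8 seating 58 < 66; is located in Zone A (not: is located in Zone C); closes 6:00 PM, at/before 9:00 PM → Limited Seating License not required.
§16.9 is located in Zone A; offers overnight accommodation → Regulatory Registration required.
§16.10 closes 6:00 PM, after 5:00 PM; seating 58 > 56 → Late-Night License required.
§16.11 is located in Zone A; closes 6:00 PM, at/before 11:00 PM; seating 58 < 70 → Zone A Registration not required.

General Business Registration, Late-Night License, Regulatory Registration, Zone A Permit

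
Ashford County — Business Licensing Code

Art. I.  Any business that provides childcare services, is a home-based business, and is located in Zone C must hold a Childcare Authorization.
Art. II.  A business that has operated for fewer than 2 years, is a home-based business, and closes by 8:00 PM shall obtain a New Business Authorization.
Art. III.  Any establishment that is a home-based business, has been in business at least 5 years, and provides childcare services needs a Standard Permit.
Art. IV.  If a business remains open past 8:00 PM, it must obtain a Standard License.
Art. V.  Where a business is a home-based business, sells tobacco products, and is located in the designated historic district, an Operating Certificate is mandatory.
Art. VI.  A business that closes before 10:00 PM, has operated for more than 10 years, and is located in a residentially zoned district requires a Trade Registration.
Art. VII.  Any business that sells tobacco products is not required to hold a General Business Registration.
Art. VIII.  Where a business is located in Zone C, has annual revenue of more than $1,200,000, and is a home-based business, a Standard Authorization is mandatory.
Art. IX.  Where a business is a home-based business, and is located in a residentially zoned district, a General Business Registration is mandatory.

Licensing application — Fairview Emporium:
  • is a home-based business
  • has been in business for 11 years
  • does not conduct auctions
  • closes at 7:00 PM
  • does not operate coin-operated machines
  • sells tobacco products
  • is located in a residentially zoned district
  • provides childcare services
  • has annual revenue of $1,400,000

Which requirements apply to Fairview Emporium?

Standard Permit, Trade Registration

Art. I. provides childcare services; is a home-based business; is located in a residentially zoned district (not: is located in Zone C) → Childcare Authorization not required.
Art. II. years in business 11 ≥ 2; is a home-based business; closes 7:00 PM, at/before 8:00 PM → New Business Authorization not required.
Art. III. is a home-based business; years in business 11 ≥ 5; provides childcare services → Standard Permit required.
Art. IV. closes 7:00 PM, at/before 8:00 PM → Standard License not required.
Art. V. is a home-based business; sells tobacco products; is located in a residentially zoned district (not: is located in the designated historic district) → Operating Certificate not required.
Art. VI. closes 7:00 PM, at/before 10:00 PM; years in business 11 > 10; is located in a residentially zoned district → Trade Registration required.
Art. VII. sells tobacco products → exempt from General Business Registration.
Art. VIII. is located in a residentially zoned district (not: is located in Zone C); revenue $1,400,000 > $1,200,000; is a home-based business → Standard Authorization not required.
Art. IX. is a home-based business; is located in a residentially zoned district → General Business Registration required.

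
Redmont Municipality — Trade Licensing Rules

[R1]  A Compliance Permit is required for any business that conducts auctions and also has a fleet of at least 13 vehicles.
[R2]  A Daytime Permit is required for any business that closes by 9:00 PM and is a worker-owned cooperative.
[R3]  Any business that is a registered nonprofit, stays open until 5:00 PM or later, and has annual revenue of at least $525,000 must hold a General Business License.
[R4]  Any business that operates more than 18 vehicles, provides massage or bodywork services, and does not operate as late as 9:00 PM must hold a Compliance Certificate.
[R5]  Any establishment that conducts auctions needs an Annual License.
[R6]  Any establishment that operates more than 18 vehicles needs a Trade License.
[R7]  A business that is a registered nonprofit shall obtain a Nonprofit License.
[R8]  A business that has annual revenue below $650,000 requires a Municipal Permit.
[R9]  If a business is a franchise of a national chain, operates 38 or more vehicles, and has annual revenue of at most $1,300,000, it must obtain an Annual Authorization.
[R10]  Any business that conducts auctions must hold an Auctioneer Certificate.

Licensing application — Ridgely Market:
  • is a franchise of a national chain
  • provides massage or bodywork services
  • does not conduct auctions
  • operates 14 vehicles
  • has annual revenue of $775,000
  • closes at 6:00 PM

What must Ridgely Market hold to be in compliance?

None

[R1] does not conduct auctions; vehicles 14 ≥ 13 → Compliance Permit not required.
[R2] closes 6:00 PM, at/before 9:00 PM; is a franchise of a national chain (not: is a worker-owned cooperative) → Daytime Permit not required.
[R3] is a franchise of a national chain (not: is a registered nonprofit); closes 6:00 PM, after 5:00 PM; revenue $775,000 ≥ $525,000 → General Business License not required.
[R4] vehicles 14 ≤ 18; provides massage or bodywork services; closes 6:00 PM, at/before 9:00 PM → Compliance Certificate not required.
[R5] does not conduct auctions → Annual License not required.
[R6] vehicles 14 ≤ 18 → Trade License not required.
[R7] is a franchise of a national chain (not: is a registered nonprofit) → Nonprofit License not required.
[R8] revenue $775,000 ≥ $650,000 → Municipal Permit not required.
[R9] is a franchise of a national chain; vehicles 14 < 38; revenue $775,000 ≤ $1,300,000 → Annual Authorization not required.
[R10] does not conduct auctions → Auctioneer Certificate not required.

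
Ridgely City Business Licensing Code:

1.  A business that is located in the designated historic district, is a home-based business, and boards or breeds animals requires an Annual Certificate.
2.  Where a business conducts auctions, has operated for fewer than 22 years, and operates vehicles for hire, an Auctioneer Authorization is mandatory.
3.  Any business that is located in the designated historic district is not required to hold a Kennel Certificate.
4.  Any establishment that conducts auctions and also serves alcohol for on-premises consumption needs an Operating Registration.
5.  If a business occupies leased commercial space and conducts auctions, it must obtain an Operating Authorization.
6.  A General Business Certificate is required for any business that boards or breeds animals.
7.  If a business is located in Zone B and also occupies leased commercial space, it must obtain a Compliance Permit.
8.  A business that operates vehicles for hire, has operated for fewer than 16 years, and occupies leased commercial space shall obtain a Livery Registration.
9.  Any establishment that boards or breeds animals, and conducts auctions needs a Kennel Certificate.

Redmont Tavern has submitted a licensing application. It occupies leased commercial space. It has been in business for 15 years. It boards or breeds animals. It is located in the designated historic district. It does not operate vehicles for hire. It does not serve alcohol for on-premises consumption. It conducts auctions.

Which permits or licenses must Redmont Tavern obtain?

General Business Certificate, Operating Authorization

1. is located in the designated historic district; occupies leased commercial space (not: is a home-based business); boards or breeds animals → Annual Certificate not required.
2. conducts auctions; years in business 15 < 22; does not operate vehicles for hire → Auctioneer Authorization not required.
3. is located in the designated historic district → exempt from Kennel Certificate.
4. conducts auctions; does not serve alcohol for on-premises consumption → Operating Registration not required.
5. occupies leased commercial space; conducts auctions → Operating Authorization required.
6. boards or breeds animals → General Business Certificate required.
7. is located in the designated historic district (not: is located in Zone B); occupies leased commercial space → Compliance Permit not required.
8. does not operate vehicles for hire; years in business 15 < 16; occupies leased commercial space → Livery Registration not required.
9. boards or breeds animals; conducts auctions → Kennel Certificate required.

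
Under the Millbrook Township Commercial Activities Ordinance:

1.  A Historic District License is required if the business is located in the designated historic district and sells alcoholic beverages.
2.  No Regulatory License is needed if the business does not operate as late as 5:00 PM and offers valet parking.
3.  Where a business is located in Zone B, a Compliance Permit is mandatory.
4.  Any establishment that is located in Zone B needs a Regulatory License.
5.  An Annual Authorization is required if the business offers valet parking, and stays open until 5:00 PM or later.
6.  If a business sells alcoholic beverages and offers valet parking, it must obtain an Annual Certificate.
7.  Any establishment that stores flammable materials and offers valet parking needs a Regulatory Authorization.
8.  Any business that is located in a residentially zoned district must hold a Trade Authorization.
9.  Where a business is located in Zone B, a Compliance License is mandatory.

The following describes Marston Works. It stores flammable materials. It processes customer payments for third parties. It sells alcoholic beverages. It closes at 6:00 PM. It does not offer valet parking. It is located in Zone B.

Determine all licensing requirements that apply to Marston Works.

1. is located in Zone B (not: is located in the designated historic district); sells alcoholic beverages → Historic District License not required.
2. closes 6:00 PM, after 5:00 PM; does not offer valet parking → Regulatory License exemption does not apply.
3. is located in Zone B → Compliance Permit required.
4. is located in Zone B → Regulatory License required.
5. does not offer valet parking; closes 6:00 PM, after 5:00 PM → Annual Authorization not required.
6. sells alcoholic beverages; does not offer valet parking → Annual Certificate not required.
7. stores flammable materials; does not offer valet parking → Regulatory Authorization not required.
8. is located in Zone B (not: is located in a residentially zoned district) → Trade Authorization not required.
9. is located in Zone B → Compliance License required.

Compliance License, Compliance Permit, Regulatory License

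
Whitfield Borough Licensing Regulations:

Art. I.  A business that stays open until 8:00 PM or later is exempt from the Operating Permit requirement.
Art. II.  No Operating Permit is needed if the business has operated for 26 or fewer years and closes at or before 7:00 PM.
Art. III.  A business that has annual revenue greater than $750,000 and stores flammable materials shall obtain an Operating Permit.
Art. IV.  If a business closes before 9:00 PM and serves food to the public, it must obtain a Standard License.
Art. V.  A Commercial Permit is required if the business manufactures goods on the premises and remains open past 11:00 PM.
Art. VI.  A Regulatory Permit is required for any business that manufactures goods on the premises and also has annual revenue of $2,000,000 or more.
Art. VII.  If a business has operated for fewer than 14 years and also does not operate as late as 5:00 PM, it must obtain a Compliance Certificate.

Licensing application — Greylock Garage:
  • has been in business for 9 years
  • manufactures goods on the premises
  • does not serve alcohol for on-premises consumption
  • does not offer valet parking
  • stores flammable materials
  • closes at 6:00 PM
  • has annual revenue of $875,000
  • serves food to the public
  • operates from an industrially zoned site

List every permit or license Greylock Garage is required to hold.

Art. I. closes 6:00 PM, at/before 8:00 PM → Operating Permit exemption does not apply.
Art. II. years in business 9 ≤ 26; closes 6:00 PM, at/before 7:00 PM → exempt from Operating Permit.
Art. III. revenue $875,000 > $750,000; stores flammable materials → Operating Permit required.
Art. IV. closes 6:00 PM, at/before 9:00 PM; serves food to the public → Standard License required.
Art. V. manufactures goods on the premises; closes 6:00 PM, at/before 11:00 PM → Commercial Permit not required.
Art. VI. manufactures goods on the premises; revenue $875,000 < $2,000,000 → Regulatory Permit not required.
Art. VII. years in business 9 < 14; closes 6:00 PM, after 5:00 PM → Compliance Certificate not required.

Standard License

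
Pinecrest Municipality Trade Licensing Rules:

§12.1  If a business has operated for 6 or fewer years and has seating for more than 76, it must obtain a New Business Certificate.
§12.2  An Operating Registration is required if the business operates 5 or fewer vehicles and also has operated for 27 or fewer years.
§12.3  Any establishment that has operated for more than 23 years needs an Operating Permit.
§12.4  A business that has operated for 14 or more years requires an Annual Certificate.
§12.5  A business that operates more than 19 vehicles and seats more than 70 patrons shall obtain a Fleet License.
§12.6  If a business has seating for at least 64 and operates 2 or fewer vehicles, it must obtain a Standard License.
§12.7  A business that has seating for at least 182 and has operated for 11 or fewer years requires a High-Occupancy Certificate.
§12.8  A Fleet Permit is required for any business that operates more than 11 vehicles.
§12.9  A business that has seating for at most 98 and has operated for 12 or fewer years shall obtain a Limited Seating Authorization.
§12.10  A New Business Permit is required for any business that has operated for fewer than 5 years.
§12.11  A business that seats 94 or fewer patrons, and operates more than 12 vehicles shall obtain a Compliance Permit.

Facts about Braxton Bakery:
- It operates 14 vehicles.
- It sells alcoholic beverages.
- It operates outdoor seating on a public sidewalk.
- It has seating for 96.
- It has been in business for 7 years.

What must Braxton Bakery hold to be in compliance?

§12.1 years in business 7 > 6; seating 96 > 76 → New Business Certificate not required.
§12.2 vehicles 14 > 5; years in business 7 ≤ 27 → Operating Registration not required.
§12.3 years in business 7 ≤ 23 → Operating Permit not required.
§12.4 years in business 7 < 14 → Annual Certificate not required.
§12.5 vehicles 14 ≤ 19; seating 96 > 70 → Fleet License not required.
§12.6 seating 96 ≥ 64; vehicles 14 > 2 → Standard License not required.
§12.7 seating 96 < 182; years in business 7 ≤ 11 → High-Occupancy Certificate not required.
§12.8 vehicles 14 > 11 → Fleet Permit required.
§12.9 seating 96 ≤ 98; years in business 7 ≤ 12 → Limited Seating Authorization required.
§12.10 years in business 7 ≥ 5 → New Business Permit not required.
§12.11 seating 96 > 94; vehicles 14 > 12 → Compliance Permit not required.

Fleet Permit, Limited Seating Authorization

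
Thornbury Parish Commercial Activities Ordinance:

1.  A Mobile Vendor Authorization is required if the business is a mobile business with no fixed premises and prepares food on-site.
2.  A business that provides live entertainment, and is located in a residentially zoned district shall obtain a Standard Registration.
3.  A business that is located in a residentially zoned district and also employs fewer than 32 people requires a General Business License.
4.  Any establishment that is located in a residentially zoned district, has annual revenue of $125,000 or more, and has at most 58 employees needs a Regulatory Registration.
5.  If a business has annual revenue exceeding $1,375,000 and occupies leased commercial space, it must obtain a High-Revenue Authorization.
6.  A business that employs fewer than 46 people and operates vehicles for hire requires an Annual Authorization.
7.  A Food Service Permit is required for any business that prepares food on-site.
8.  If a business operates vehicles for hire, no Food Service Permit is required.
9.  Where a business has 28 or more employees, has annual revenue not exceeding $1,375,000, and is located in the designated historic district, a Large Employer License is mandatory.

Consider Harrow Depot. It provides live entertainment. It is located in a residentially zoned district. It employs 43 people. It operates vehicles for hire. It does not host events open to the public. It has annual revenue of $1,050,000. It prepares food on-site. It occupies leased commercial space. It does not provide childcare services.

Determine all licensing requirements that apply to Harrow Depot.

1. occupies leased commercial space (not: is a mobile business with no fixed premises); prepares food on-site → Mobile Vendor Authorization not required.
2. provides live entertainment; is located in a residentially zoned district → Standard Registration required.
3. is located in a residentially zoned district; employees 43 ≥ 32 → General Business License not required.
4. is located in a residentially zoned district; revenue $1,050,000 ≥ $125,000; employees 43 ≤ 58 → Regulatory Registration required.
5. revenue $1,050,000 ≤ $1,375,000; occupies leased commercial space → High-Revenue Authorization not required.
6. employees 43 < 46; operates vehicles for hire → Annual Authorization required.
7. prepares food on-site → Food Service Permit required.
8. operates vehicles for hire → exempt from Food Service Permit.
9. employees 43 ≥ 28; revenue $1,050,000 ≤ $1,375,000; is located in a residentially zoned district (not: is located in the designated historic district) → Large Employer License not required.

Annual Authorization, Regulatory Registration, Standard Registration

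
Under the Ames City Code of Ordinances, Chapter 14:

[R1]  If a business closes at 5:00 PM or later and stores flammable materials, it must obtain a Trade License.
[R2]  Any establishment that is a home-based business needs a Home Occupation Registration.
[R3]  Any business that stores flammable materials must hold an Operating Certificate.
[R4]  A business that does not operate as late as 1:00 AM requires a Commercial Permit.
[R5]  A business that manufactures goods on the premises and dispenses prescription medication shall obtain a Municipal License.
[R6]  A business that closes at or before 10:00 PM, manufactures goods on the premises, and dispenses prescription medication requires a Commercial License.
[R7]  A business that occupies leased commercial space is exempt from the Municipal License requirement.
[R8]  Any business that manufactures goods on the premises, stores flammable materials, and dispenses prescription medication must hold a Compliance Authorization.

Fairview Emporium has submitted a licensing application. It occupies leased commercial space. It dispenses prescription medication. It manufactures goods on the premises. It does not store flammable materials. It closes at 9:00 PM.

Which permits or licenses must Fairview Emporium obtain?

Commercial License, Commercial Permit

[R1] closes 9:00 PM, after 5:00 PM; does not store flammable materials → Trade License not required.
[R2] occupies leased commercial space (not: is a home-based business) → Home Occupation Registration not required.
[R3] does not store flammable materials → Operating Certificate not required.
[R4] closes 9:00 PM, at/before 1:00 AM → Commercial Permit required.
[R5] manufactures goods on the premises; dispenses prescription medication → Municipal License required.
[R6] closes 9:00 PM, at/before 10:00 PM; manufactures goods on the premises; dispenses prescription medication → Commercial License required.
[R7] occupies leased commercial space → exempt from Municipal License.
[R8] manufactures goods on the premises; does not store flammable materials; dispenses prescription medication → Compliance Authorization not required.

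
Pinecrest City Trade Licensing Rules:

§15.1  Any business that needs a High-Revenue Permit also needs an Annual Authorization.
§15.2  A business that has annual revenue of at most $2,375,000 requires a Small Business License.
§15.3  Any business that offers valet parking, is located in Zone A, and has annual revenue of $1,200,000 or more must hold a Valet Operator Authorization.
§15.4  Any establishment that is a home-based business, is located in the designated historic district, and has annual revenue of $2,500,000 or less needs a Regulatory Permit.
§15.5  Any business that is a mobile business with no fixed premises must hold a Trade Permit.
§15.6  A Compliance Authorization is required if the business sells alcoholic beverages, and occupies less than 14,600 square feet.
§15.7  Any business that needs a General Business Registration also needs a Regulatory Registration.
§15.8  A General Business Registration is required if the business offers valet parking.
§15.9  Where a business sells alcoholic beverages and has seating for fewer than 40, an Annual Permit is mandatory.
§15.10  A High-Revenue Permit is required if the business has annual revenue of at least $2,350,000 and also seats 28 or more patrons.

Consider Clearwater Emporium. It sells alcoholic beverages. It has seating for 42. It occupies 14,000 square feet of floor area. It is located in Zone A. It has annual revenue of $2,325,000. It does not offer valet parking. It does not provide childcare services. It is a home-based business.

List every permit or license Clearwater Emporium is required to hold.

Compliance Authorization, Small Business License

§15.1 High-Revenue Permit is not required → no effect.
§15.2 revenue $2,325,000 ≤ $2,375,000 → Small Business License required.
§15.3 does not offer valet parking; is located in Zone A; revenue $2,325,000 ≥ $1,200,000 → Valet Operator Authorization not required.
§15.4 is a home-based business; is located in Zone A (not: is located in the designated historic district); revenue $2,325,000 ≤ $2,500,000 → Regulatory Permit not required.
§15.5 is a home-based business (not: is a mobile business with no fixed premises) → Trade Permit not required.
§15.6 sells alcoholic beverages; floor area 14,000 square feet < 14,600 square feet → Compliance Authorization required.
§15.7 General Business Registration is not required → no effect.
§15.8 does not offer valet parking → General Business Registration not required.
§15.9 sells alcoholic beverages; seating 42 ≥ 40 → Annual Permit not required.
§15.10 revenue $2,325,000 < $2,350,000; seating 42 ≥ 28 → High-Revenue Permit not required.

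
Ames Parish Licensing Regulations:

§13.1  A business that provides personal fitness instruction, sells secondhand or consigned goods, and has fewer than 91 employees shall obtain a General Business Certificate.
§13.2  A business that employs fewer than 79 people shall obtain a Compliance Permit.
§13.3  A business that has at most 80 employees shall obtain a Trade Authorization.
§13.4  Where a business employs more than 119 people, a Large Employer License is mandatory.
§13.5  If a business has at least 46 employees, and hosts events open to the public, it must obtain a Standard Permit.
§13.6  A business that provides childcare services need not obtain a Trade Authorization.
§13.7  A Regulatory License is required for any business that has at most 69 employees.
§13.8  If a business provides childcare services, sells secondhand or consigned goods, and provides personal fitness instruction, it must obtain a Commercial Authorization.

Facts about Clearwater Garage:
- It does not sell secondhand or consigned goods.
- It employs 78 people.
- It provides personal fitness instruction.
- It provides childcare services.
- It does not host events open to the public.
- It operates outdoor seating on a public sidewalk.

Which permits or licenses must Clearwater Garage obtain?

§13.1 provides personal fitness instruction; does not sell secondhand or consigned goods; employees 78 < 91 → General Business Certificate not required.
§13.2 employees 78 < 79 → Compliance Permit required.
§13.3 employees 78 ≤ 80 → Trade Authorization required.
§13.4 employees 78 ≤ 119 → Large Employer License not required.
§13.5 employees 78 ≥ 46; does not host events open to the public → Standard Permit not required.
§13.6 provides childcare services → exempt from Trade Authorization.
§13.7 employees 78 > 69 → Regulatory License not required.
§13.8 provides childcare services; does not sell secondhand or consigned goods; provides personal fitness instruction → Commercial Authorization not required.

Compliance Permit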